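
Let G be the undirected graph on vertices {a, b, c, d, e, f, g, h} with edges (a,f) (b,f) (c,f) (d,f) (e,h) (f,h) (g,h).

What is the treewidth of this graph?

A width-1 tree decomposition is:
Bags: B1 = {a, f}  B2 = {c, f}  B3 = {d, f}  B4 = {f, h}  B5 = {g, h}  B6 = {e, h}  B7 = {b, f}
Tree: B1–B2, B2–B3, B2–B4, B4–B5, B5–B6, B1–B7
Each bag holds 2 vertices, so the decomposition has width 1, which upper-bounds the treewidth. Any graph with an edge has treewidth ≥ 1, and G has the edge a–f. Combining the bounds, tw(G) = 1.

1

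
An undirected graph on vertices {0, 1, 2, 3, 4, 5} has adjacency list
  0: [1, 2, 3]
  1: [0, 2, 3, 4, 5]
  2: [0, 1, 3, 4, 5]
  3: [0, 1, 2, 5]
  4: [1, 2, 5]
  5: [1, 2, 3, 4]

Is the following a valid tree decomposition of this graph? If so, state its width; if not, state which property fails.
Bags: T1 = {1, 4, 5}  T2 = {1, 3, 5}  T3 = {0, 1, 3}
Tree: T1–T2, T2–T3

A tree decomposition must satisfy three properties: every vertex lies in some bag; for every edge, both endpoints lie together in some bag; and for every vertex, the bags containing it form a connected subtree. Here vertex 2 appears in no bag, so the decomposition is invalid.

No — vertex 2 appears in no bag.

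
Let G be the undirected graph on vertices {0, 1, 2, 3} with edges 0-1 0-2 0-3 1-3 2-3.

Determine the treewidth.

A width-2 tree decomposition is:
Bags: B1 = {0, 2, 3}  B2 = {0, 1, 3}
Tree: B1–B2
Each bag holds 3 vertices, so the decomposition has width 2, which upper-bounds the treewidth. For the lower bound, the 3 vertices {0, 1, 3} are pairwise adjacent, and any tree decomposition puts a clique entirely inside one bag — forcing width ≥ 2. The upper and lower bounds meet at 2, so that is the treewidth.

2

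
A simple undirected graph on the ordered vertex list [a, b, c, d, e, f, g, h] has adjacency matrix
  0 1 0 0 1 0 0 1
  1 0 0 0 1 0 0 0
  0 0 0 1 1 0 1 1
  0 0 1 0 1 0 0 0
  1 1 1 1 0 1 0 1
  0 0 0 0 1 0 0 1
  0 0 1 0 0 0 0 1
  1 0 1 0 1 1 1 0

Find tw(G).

2

A width-2 tree decomposition is:
Bags: B1 = {c, e, h}  B2 = {c, d, e}  B3 = {a, e, h}  B4 = {a, b, e}  B5 = {c, g, h}  B6 = {e, f, h}
Tree: B1–B2, B1–B3, B3–B4, B1–B5, B3–B6
Each bag holds 3 vertices, so the decomposition has width 2, which upper-bounds the treewidth. Conversely, {c, g, h} is a clique of size 3, and the vertices of any clique must share a bag in every tree decomposition; so some bag has ≥ 3 vertices and tw(G) ≥ 2. Therefore the treewidth is 2.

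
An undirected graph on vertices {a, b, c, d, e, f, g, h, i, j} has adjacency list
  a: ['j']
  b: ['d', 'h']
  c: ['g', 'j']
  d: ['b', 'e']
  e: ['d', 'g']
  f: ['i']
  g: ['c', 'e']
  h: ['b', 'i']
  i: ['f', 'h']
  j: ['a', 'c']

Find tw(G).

1

A width-1 tree decomposition is:
Bags: B1 = {f, i}  B2 = {h, i}  B3 = {b, h}  B4 = {b, d}  B5 = {d, e}  B6 = {e, g}  B7 = {c, g}  B8 = {c, j}  B9 = {a, j}
Tree: B1–B2, B2–B3, B3–B4, B4–B5, B5–B6, B6–B7, B7–B8, B8–B9
Each bag holds 2 vertices, so the decomposition has width 1, which upper-bounds the treewidth. G has an edge, so its treewidth is at least 1. The upper and lower bounds meet at 1, so that is the treewidth.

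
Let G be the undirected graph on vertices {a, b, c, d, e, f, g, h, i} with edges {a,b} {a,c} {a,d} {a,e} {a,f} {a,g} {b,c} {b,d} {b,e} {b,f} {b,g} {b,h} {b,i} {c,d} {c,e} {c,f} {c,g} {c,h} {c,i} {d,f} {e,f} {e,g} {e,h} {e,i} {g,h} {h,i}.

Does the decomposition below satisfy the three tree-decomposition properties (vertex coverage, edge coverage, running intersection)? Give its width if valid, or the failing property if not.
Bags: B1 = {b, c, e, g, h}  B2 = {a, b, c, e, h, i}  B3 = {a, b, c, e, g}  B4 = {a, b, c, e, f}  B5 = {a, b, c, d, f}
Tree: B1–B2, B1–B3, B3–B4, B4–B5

A tree decomposition must satisfy three properties: every vertex lies in some bag; for every edge, both endpoints lie together in some bag; and for every vertex, the bags containing it form a connected subtree. Here bags containing vertex a are not connected in the tree, so the decomposition is invalid.

No — bags containing vertex a are not connected in the tree.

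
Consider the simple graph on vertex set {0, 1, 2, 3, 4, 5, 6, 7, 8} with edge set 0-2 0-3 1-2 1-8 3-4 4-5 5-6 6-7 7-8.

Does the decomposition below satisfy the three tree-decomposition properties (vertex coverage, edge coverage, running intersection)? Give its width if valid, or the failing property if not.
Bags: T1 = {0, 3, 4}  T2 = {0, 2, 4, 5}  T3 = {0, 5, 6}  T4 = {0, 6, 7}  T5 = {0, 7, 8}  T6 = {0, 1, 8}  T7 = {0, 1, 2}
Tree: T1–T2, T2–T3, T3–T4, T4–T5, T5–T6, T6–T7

A tree decomposition must satisfy three properties: every vertex lies in some bag; for every edge, both endpoints lie together in some bag; and for every vertex, the bags containing it form a connected subtree. Here bags containing vertex 2 are not connected in the tree, so the decomposition is invalid.

No — bags containing vertex 2 are not connected in the tree.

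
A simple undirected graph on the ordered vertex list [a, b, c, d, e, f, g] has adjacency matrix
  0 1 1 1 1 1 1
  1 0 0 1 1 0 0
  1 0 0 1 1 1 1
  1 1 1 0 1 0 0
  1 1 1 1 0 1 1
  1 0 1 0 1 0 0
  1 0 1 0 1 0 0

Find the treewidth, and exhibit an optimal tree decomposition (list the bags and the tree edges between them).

Treewidth 3.
Bags: B1 = {a, c, e, g}  B2 = {a, c, d, e}  B3 = {a, b, d, e}  B4 = {a, c, e, f}
Tree: B1–B2, B2–B3, B2–B4

Each bag holds 4 vertices, so the decomposition has width 3, which upper-bounds the treewidth. Conversely, {a, c, d, e} is a clique of size 4, and the vertices of any clique must share a bag in every tree decomposition; so some bag has ≥ 4 vertices and tw(G) ≥ 3. The upper and lower bounds meet at 3, so that is the treewidth.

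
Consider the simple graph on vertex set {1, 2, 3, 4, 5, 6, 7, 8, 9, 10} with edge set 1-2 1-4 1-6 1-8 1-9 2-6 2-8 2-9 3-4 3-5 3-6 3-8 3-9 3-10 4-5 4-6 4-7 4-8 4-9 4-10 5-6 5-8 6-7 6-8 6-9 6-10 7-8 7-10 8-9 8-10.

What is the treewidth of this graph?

A width-4 tree decomposition is:
Bags: B1 = {3, 4, 6, 8, 10}  B2 = {3, 4, 6, 8, 9}  B3 = {1, 4, 6, 8, 9}  B4 = {1, 2, 6, 8, 9}  B5 = {3, 4, 5, 6, 8}  B6 = {4, 6, 7, 8, 10}
Tree: B1–B2, B2–B3, B3–B4, B2–B5, B1–B6
Every bag has size at most 5, so the width is 5 − 1 = 4 and tw(G) ≤ 4. For the lower bound, the 5 vertices {1, 2, 6, 8, 9} are pairwise adjacent, and any tree decomposition puts a clique entirely inside one bag — forcing width ≥ 4. The upper and lower bounds meet at 4, so that is the treewidth.

4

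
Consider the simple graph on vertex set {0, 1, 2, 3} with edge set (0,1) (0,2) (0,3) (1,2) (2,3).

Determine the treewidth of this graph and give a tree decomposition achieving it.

The largest bag has 3 vertices, giving width 2; this decomposition certifies tw(G) ≤ 2. On the other hand G contains the 3-clique {0, 1, 2}. A clique must lie in a single bag of any decomposition, so no decomposition can have width below 2. The upper and lower bounds meet at 2, so that is the treewidth.

Treewidth 2.
One such decomposition:
Bags: B1 = {0, 2, 3}  B2 = {0, 1, 2}
Tree: B1–B2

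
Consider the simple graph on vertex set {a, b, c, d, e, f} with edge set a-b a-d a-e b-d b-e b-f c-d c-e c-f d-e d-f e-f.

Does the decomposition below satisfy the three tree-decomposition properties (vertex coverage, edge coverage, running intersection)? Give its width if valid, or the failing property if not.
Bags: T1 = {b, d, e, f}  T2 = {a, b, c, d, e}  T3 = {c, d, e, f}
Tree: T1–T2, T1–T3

A tree decomposition must satisfy three properties: every vertex lies in some bag; for every edge, both endpoints lie together in some bag; and for every vertex, the bags containing it form a connected subtree. Here bags containing vertex c are not connected in the tree, so the decomposition is invalid.

No — bags containing vertex c are not connected in the tree.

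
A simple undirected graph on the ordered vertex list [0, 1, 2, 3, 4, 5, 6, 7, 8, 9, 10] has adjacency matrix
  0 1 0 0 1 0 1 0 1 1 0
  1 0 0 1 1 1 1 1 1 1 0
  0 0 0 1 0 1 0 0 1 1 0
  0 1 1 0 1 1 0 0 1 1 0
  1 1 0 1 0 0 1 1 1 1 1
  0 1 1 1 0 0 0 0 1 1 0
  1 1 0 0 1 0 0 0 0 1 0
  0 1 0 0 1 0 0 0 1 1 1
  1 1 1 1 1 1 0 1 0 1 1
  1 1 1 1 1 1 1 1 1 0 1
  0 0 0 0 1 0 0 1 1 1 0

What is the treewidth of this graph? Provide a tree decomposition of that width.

Each bag holds 5 vertices, so the decomposition has width 4, which upper-bounds the treewidth. For the lower bound, the 5 vertices {0, 1, 4, 8, 9} are pairwise adjacent, and any tree decomposition puts a clique entirely inside one bag — forcing width ≥ 4. Therefore the treewidth is 4.

Treewidth 4.
One optimal decomposition is:
Bags: B1 = {1, 3, 4, 8, 9}  B2 = {1, 4, 7, 8, 9}  B3 = {1, 3, 5, 8, 9}  B4 = {0, 1, 4, 8, 9}  B5 = {2, 3, 5, 8, 9}  B6 = {4, 7, 8, 9, 10}  B7 = {0, 1, 4, 6, 9}
Tree: B1–B2, B1–B3, B2–B4, B3–B5, B2–B6, B4–B7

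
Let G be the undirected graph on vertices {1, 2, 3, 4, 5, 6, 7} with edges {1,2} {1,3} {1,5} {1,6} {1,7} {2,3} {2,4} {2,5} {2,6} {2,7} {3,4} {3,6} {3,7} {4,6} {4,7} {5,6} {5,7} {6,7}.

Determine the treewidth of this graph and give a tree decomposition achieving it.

Treewidth 4.
One such decomposition:
Bags: B1 = {1, 2, 5, 6, 7}  B2 = {1, 2, 3, 6, 7}  B3 = {2, 3, 4, 6, 7}
Tree: B1–B2, B2–B3

Each bag holds 5 vertices, so the decomposition has width 4, which upper-bounds the treewidth. On the other hand G contains the 5-clique {1, 2, 3, 6, 7}. A clique must lie in a single bag of any decomposition, so no decomposition can have width below 4. Combining the bounds, tw(G) = 4.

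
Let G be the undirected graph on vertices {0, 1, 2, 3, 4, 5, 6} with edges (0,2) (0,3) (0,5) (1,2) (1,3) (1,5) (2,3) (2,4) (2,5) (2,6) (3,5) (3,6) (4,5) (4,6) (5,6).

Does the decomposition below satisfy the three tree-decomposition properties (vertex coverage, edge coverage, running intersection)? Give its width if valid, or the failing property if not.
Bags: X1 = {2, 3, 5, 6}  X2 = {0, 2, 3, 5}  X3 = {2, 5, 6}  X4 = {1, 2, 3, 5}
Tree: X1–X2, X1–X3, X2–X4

A tree decomposition must satisfy three properties: every vertex lies in some bag; for every edge, both endpoints lie together in some bag; and for every vertex, the bags containing it form a connected subtree. Here vertex 4 appears in no bag, so the decomposition is invalid.

No — vertex 4 appears in no bag.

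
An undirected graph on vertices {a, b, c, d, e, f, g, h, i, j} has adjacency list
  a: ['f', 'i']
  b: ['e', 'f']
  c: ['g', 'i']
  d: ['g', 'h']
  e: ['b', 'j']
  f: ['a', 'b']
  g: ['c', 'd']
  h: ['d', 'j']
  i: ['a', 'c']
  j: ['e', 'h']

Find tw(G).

2

A width-2 tree decomposition is:
Bags: B1 = {d, g, h}  B2 = {g, h, j}  B3 = {e, g, j}  B4 = {b, e, g}  B5 = {b, f, g}  B6 = {a, f, g}  B7 = {a, g, i}  B8 = {c, g, i}
Tree: B1–B2, B2–B3, B3–B4, B4–B5, B5–B6, B6–B7, B7–B8
Each bag holds 3 vertices, so the decomposition has width 2, which upper-bounds the treewidth. For the lower bound, G contains the cycle g–d–h–j–e–b–f–a–i–c–g, so G is not a forest; only forests have treewidth ≤ 1, hence tw(G) ≥ 2. The upper and lower bounds meet at 2, so that is the treewidth.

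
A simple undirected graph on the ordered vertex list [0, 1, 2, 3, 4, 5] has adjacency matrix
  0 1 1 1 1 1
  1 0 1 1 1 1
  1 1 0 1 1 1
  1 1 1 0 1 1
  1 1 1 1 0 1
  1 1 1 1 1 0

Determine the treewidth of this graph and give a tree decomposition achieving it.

Treewidth 5.
Bags: B1 = {0, 1, 2, 3, 4, 5}
Tree: (single bag)

With just one bag of size 6, the width is 6 − 1 = 5, so tw(G) ≤ 5. For the lower bound, the 6 vertices {0, 1, 2, 3, 4, 5} are pairwise adjacent, and any tree decomposition puts a clique entirely inside one bag — forcing width ≥ 5. Therefore the treewidth is 5.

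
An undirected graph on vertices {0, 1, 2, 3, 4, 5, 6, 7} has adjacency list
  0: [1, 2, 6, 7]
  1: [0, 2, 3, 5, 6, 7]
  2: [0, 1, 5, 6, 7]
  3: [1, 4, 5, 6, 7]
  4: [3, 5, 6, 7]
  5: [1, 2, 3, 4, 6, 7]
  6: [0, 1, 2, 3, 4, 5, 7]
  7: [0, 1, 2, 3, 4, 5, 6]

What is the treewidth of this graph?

A width-4 tree decomposition is:
Bags: B1 = {0, 1, 2, 6, 7}  B2 = {1, 2, 5, 6, 7}  B3 = {1, 3, 5, 6, 7}  B4 = {3, 4, 5, 6, 7}
Tree: B1–B2, B2–B3, B3–B4
Each bag holds 5 vertices, so the decomposition has width 4, which upper-bounds the treewidth. Conversely, {0, 1, 2, 6, 7} is a clique of size 5, and the vertices of any clique must share a bag in every tree decomposition; so some bag has ≥ 5 vertices and tw(G) ≥ 4. Hence tw(G) = 4 exactly.

4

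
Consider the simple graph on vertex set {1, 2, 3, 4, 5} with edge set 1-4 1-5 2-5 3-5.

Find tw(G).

1

A width-1 tree decomposition is:
Bags: B1 = {1, 5}  B2 = {1, 4}  B3 = {2, 5}  B4 = {3, 5}
Tree: B1–B2, B1–B3, B1–B4
Each bag holds 2 vertices, so the decomposition has width 1, which upper-bounds the treewidth. Since G has at least one edge (e.g. 1–5), it is not an edgeless graph, so tw(G) ≥ 1. Therefore the treewidth is 1.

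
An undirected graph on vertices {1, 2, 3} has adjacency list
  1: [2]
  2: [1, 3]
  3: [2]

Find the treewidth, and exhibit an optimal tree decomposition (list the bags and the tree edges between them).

Each bag holds 2 vertices, so the decomposition has width 1, which upper-bounds the treewidth. G has an edge, so its treewidth is at least 1. Therefore the treewidth is 1.

Treewidth 1.
One such decomposition:
Bags: B1 = {1, 2}  B2 = {2, 3}
Tree: B1–B2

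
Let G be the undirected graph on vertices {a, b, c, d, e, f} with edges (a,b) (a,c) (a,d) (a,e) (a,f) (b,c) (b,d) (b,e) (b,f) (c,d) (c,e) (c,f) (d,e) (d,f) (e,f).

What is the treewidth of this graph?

A width-5 tree decomposition is:
Bags: B1 = {a, b, c, d, e, f}
Tree: (single bag)
A single bag containing all 6 vertices is trivially a valid decomposition of width 5. On the other hand G contains the 6-clique {a, b, c, d, e, f}. A clique must lie in a single bag of any decomposition, so no decomposition can have width below 5. Therefore the treewidth is 5.

5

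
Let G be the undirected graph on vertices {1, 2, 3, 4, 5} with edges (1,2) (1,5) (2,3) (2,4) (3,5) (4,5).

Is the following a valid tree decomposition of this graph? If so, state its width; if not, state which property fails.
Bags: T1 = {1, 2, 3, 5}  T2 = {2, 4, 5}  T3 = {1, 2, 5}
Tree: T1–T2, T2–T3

A tree decomposition must satisfy three properties: every vertex lies in some bag; for every edge, both endpoints lie together in some bag; and for every vertex, the bags containing it form a connected subtree. Here bags containing vertex 1 are not connected in the tree, so the decomposition is invalid.

No — bags containing vertex 1 are not connected in the tree.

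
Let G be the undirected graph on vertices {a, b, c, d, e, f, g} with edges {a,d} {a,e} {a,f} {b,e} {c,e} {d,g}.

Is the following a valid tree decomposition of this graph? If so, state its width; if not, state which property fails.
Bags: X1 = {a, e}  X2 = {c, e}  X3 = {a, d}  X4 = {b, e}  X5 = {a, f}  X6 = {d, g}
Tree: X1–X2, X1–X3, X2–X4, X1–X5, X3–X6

Checking the three conditions: (i) the bags cover all of {a, b, c, d, e, f, g}; (ii) for each edge, some bag contains both endpoints; (iii) the bags containing any fixed vertex form a subtree. All hold, so the decomposition is valid with width 2 − 1 = 1.

Yes; width 1.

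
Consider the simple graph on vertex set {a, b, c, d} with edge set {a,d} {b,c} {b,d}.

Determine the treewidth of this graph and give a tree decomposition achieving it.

Treewidth 1.
Bags: B1 = {b, d}  B2 = {b, c}  B3 = {a, d}
Tree: B1–B2, B1–B3

Each bag holds 2 vertices, so the decomposition has width 1, which upper-bounds the treewidth. G has an edge, so its treewidth is at least 1. Therefore the treewidth is 1.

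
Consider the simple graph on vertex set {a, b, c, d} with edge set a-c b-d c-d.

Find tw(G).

A width-1 tree decomposition is:
Bags: B1 = {b, d}  B2 = {c, d}  B3 = {a, c}
Tree: B1–B2, B2–B3
Every bag has size at most 2, so the width is 2 − 1 = 1 and tw(G) ≤ 1. G has an edge, so its treewidth is at least 1. Hence tw(G) = 1 exactly.

1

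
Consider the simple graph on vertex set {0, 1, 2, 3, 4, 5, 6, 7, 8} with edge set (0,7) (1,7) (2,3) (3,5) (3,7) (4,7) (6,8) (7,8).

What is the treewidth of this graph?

1

A width-1 tree decomposition is:
Bags: B1 = {2, 3}  B2 = {3, 5}  B3 = {3, 7}  B4 = {0, 7}  B5 = {7, 8}  B6 = {6, 8}  B7 = {4, 7}  B8 = {1, 7}
Tree: B1–B2, B1–B3, B3–B4, B3–B5, B5–B6, B5–B7, B4–B8
The largest bag has 2 vertices, giving width 1; this decomposition certifies tw(G) ≤ 1. G has an edge, so its treewidth is at least 1. Combining the bounds, tw(G) = 1.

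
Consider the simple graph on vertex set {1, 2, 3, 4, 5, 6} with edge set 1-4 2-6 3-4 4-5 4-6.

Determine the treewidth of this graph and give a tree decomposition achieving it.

The largest bag has 2 vertices, giving width 1; this decomposition certifies tw(G) ≤ 1. Any graph with an edge has treewidth ≥ 1, and G has the edge 4–5. Hence tw(G) = 1 exactly.

Treewidth 1.
One such decomposition:
Bags: B1 = {4, 5}  B2 = {4, 6}  B3 = {3, 4}  B4 = {1, 4}  B5 = {2, 6}
Tree: B1–B2, B2–B3, B3–B4, B2–B5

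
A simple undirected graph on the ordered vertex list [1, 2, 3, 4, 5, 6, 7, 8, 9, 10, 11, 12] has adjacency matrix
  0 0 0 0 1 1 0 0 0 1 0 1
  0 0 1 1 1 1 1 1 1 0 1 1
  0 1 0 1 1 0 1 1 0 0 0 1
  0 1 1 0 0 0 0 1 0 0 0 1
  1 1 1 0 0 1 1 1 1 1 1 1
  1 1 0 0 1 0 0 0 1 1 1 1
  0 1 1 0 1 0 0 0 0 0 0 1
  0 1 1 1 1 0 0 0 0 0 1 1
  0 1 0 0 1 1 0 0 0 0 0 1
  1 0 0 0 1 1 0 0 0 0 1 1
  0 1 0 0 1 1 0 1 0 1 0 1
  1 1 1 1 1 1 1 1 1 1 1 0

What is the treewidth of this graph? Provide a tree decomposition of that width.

The largest bag has 5 vertices, giving width 4; this decomposition certifies tw(G) ≤ 4. On the other hand G contains the 5-clique {2, 3, 4, 8, 12}. A clique must lie in a single bag of any decomposition, so no decomposition can have width below 4. Therefore the treewidth is 4.

Treewidth 4.
One optimal decomposition is:
Bags: B1 = {2, 3, 5, 8, 12}  B2 = {2, 3, 5, 7, 12}  B3 = {2, 5, 8, 11, 12}  B4 = {2, 3, 4, 8, 12}  B5 = {2, 5, 6, 11, 12}  B6 = {2, 5, 6, 9, 12}  B7 = {5, 6, 10, 11, 12}  B8 = {1, 5, 6, 10, 12}
Tree: B1–B2, B1–B3, B1–B4, B3–B5, B5–B6, B5–B7, B7–B8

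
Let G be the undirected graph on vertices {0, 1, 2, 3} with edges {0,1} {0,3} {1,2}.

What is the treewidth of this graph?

A width-1 tree decomposition is:
Bags: B1 = {1, 2}  B2 = {0, 1}  B3 = {0, 3}
Tree: B1–B2, B2–B3
Every bag has size at most 2, so the width is 2 − 1 = 1 and tw(G) ≤ 1. Any graph with an edge has treewidth ≥ 1, and G has the edge 2–1. Hence tw(G) = 1 exactly.

1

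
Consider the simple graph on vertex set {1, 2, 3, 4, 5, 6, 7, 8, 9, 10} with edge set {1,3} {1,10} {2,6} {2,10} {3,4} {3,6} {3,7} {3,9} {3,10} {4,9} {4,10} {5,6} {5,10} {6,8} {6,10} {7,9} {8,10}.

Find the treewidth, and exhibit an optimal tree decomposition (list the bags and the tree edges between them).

Treewidth 2.
One optimal decomposition is:
Bags: B1 = {3, 4, 10}  B2 = {3, 4, 9}  B3 = {3, 7, 9}  B4 = {3, 6, 10}  B5 = {1, 3, 10}  B6 = {5, 6, 10}  B7 = {6, 8, 10}  B8 = {2, 6, 10}
Tree: B1–B2, B2–B3, B1–B4, B4–B5, B4–B6, B4–B7, B6–B8

The largest bag has 3 vertices, giving width 2; this decomposition certifies tw(G) ≤ 2. On the other hand G contains the 3-clique {3, 4, 9}. A clique must lie in a single bag of any decomposition, so no decomposition can have width below 2. Combining the bounds, tw(G) = 2.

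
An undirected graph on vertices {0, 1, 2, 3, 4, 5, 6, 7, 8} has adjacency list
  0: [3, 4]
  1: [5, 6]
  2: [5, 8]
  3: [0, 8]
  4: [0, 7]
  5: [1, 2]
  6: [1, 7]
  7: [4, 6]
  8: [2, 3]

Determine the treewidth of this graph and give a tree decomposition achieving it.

Each bag holds 3 vertices, so the decomposition has width 2, which upper-bounds the treewidth. The edges 0–4–7–6–1–5–2–8–3–0 form a cycle, so G is not a tree and its treewidth is at least 2. Hence tw(G) = 2 exactly.

Treewidth 2.
One such decomposition:
Bags: B1 = {0, 4, 7}  B2 = {0, 6, 7}  B3 = {0, 1, 6}  B4 = {0, 1, 5}  B5 = {0, 2, 5}  B6 = {0, 2, 8}  B7 = {0, 3, 8}
Tree: B1–B2, B2–B3, B3–B4, B4–B5, B5–B6, B6–B7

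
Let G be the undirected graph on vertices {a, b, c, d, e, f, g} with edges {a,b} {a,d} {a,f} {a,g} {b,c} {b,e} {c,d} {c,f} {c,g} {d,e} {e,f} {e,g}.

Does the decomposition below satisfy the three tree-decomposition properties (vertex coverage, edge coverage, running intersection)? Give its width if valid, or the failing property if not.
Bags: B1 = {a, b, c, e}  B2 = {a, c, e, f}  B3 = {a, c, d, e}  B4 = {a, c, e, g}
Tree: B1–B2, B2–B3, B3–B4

Checking the three conditions: (i) the bags cover all of {a, b, c, d, e, f, g}; (ii) for each edge, some bag contains both endpoints; (iii) the bags containing any fixed vertex form a subtree. All hold, so the decomposition is valid with width 4 − 1 = 3.

Yes; width 3.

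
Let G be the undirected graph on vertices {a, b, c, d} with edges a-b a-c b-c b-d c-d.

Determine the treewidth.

2

A width-2 tree decomposition is:
Bags: B1 = {b, c, d}  B2 = {a, b, c}
Tree: B1–B2
The largest bag has 3 vertices, giving width 2; this decomposition certifies tw(G) ≤ 2. On the other hand G contains the 3-clique {b, c, d}. A clique must lie in a single bag of any decomposition, so no decomposition can have width below 2. Combining the bounds, tw(G) = 2.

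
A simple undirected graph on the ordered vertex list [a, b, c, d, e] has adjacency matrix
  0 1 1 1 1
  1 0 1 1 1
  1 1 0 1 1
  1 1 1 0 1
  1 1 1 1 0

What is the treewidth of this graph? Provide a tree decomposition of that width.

Treewidth 4.
One optimal decomposition is:
Bags: B1 = {a, b, c, d, e}
Tree: (single bag)

A single bag containing all 5 vertices is trivially a valid decomposition of width 4. On the other hand G contains the 5-clique {a, b, c, d, e}. A clique must lie in a single bag of any decomposition, so no decomposition can have width below 4. Combining the bounds, tw(G) = 4.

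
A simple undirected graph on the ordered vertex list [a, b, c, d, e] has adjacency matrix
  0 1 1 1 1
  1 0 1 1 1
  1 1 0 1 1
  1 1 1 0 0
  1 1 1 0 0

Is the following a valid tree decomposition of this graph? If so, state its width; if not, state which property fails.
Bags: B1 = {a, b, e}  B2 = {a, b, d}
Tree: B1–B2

A tree decomposition must satisfy three properties: every vertex lies in some bag; for every edge, both endpoints lie together in some bag; and for every vertex, the bags containing it form a connected subtree. Here vertex c appears in no bag, so the decomposition is invalid.

No — vertex c appears in no bag.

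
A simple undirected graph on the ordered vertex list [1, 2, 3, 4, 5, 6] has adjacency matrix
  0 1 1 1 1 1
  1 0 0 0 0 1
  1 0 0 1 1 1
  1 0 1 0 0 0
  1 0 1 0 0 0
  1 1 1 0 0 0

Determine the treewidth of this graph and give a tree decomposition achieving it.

Every bag has size at most 3, so the width is 3 − 1 = 2 and tw(G) ≤ 2. For the lower bound, the 3 vertices {1, 2, 6} are pairwise adjacent, and any tree decomposition puts a clique entirely inside one bag — forcing width ≥ 2. Hence tw(G) = 2 exactly.

Treewidth 2.
One such decomposition:
Bags: B1 = {1, 3, 6}  B2 = {1, 2, 6}  B3 = {1, 3, 4}  B4 = {1, 3, 5}
Tree: B1–B2, B1–B3, B3–B4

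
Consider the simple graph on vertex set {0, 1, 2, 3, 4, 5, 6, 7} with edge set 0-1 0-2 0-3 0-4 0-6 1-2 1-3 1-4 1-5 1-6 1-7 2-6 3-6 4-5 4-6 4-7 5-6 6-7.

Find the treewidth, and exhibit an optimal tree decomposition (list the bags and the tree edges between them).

Treewidth 3.
Bags: B1 = {0, 1, 2, 6}  B2 = {0, 1, 4, 6}  B3 = {1, 4, 5, 6}  B4 = {1, 4, 6, 7}  B5 = {0, 1, 3, 6}
Tree: B1–B2, B2–B3, B2–B4, B2–B5

The largest bag has 4 vertices, giving width 3; this decomposition certifies tw(G) ≤ 3. For the lower bound, the 4 vertices {0, 1, 2, 6} are pairwise adjacent, and any tree decomposition puts a clique entirely inside one bag — forcing width ≥ 3. Hence tw(G) = 3 exactly.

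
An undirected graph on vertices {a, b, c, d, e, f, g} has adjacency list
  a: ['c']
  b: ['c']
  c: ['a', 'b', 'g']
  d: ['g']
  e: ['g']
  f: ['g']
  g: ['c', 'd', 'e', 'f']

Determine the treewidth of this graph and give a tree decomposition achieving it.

Treewidth 1.
One such decomposition:
Bags: B1 = {e, g}  B2 = {c, g}  B3 = {f, g}  B4 = {d, g}  B5 = {a, c}  B6 = {b, c}
Tree: B1–B2, B2–B3, B2–B4, B2–B5, B5–B6

Each bag holds 2 vertices, so the decomposition has width 1, which upper-bounds the treewidth. Any graph with an edge has treewidth ≥ 1, and G has the edge g–e. Therefore the treewidth is 1.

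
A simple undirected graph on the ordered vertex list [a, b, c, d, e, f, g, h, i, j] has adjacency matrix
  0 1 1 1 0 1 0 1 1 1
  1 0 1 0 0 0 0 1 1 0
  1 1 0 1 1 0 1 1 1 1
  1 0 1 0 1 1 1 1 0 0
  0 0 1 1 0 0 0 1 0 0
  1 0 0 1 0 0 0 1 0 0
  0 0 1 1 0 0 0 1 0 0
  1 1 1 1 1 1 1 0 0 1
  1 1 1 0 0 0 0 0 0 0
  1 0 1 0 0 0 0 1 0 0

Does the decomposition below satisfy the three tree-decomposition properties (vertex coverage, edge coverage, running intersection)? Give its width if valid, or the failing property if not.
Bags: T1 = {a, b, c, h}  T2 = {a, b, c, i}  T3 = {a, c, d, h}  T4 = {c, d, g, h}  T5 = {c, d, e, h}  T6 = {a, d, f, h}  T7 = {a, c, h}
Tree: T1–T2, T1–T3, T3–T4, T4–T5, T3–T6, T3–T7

A tree decomposition must satisfy three properties: every vertex lies in some bag; for every edge, both endpoints lie together in some bag; and for every vertex, the bags containing it form a connected subtree. Here vertex j appears in no bag, so the decomposition is invalid.

No — vertex j appears in no bag.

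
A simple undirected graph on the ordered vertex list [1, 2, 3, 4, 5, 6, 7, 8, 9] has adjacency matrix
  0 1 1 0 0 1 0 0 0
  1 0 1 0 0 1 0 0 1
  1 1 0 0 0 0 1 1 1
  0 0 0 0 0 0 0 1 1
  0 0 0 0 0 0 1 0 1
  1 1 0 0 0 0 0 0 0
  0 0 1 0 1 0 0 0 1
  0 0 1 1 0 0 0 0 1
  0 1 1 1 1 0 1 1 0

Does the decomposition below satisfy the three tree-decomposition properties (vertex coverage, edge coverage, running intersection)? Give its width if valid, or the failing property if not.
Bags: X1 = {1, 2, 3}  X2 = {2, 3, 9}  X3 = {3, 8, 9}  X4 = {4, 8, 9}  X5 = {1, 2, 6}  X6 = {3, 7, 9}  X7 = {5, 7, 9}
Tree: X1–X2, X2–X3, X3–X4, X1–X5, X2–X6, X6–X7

Yes; width 2.

Every vertex of G appears in some bag (union = {1, 2, 3, 4, 5, 6, 7, 8, 9}); every edge is covered by a bag; and for each vertex v the set of bags containing v is connected in the bag tree. The decomposition is therefore valid. The largest bag has 3 vertices, so the width is 2.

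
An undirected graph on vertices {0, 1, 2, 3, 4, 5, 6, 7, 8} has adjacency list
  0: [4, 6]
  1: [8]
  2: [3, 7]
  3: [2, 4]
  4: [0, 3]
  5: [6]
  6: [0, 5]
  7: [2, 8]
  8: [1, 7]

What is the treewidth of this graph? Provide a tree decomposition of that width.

The largest bag has 2 vertices, giving width 1; this decomposition certifies tw(G) ≤ 1. Since G has at least one edge (e.g. 1–8), it is not an edgeless graph, so tw(G) ≥ 1. Hence tw(G) = 1 exactly.

Treewidth 1.
One such decomposition:
Bags: B1 = {1, 8}  B2 = {7, 8}  B3 = {2, 7}  B4 = {2, 3}  B5 = {3, 4}  B6 = {0, 4}  B7 = {0, 6}  B8 = {5, 6}
Tree: B1–B2, B2–B3, B3–B4, B4–B5, B5–B6, B6–B7, B7–B8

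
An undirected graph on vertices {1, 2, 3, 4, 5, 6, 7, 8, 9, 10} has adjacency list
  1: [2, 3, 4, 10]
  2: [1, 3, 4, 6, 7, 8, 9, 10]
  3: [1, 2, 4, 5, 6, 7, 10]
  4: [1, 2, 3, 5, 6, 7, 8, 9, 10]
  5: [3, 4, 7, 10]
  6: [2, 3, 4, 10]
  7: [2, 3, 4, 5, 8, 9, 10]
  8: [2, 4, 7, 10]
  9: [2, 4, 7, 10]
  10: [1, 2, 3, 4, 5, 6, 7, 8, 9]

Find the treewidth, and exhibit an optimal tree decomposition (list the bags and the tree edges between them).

The largest bag has 5 vertices, giving width 4; this decomposition certifies tw(G) ≤ 4. On the other hand G contains the 5-clique {2, 4, 7, 8, 10}. A clique must lie in a single bag of any decomposition, so no decomposition can have width below 4. Hence tw(G) = 4 exactly.

Treewidth 4.
One such decomposition:
Bags: B1 = {2, 3, 4, 7, 10}  B2 = {2, 4, 7, 9, 10}  B3 = {3, 4, 5, 7, 10}  B4 = {2, 3, 4, 6, 10}  B5 = {2, 4, 7, 8, 10}  B6 = {1, 2, 3, 4, 10}
Tree: B1–B2, B1–B3, B1–B4, B1–B5, B4–B6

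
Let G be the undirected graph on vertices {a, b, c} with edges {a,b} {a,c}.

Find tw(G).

1

A width-1 tree decomposition is:
Bags: B1 = {a, b}  B2 = {a, c}
Tree: B1–B2
Every bag has size at most 2, so the width is 2 − 1 = 1 and tw(G) ≤ 1. G has an edge, so its treewidth is at least 1. Therefore the treewidth is 1.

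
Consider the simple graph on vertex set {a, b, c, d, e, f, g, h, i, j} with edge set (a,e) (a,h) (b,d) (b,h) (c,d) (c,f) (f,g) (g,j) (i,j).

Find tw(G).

1

A width-1 tree decomposition is:
Bags: B1 = {i, j}  B2 = {g, j}  B3 = {f, g}  B4 = {c, f}  B5 = {c, d}  B6 = {b, d}  B7 = {b, h}  B8 = {a, h}  B9 = {a, e}
Tree: B1–B2, B2–B3, B3–B4, B4–B5, B5–B6, B6–B7, B7–B8, B8–B9
Every bag has size at most 2, so the width is 2 − 1 = 1 and tw(G) ≤ 1. G has an edge, so its treewidth is at least 1. Combining the bounds, tw(G) = 1.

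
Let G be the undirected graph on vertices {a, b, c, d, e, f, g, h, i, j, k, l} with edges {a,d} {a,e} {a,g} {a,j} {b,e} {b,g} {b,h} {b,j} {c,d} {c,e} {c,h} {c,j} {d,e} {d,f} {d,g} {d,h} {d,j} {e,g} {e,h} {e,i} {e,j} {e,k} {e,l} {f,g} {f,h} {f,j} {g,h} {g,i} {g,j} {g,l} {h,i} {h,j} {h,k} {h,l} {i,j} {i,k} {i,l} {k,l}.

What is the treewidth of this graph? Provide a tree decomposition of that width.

The largest bag has 5 vertices, giving width 4; this decomposition certifies tw(G) ≤ 4. For the lower bound, the 5 vertices {d, e, g, h, j} are pairwise adjacent, and any tree decomposition puts a clique entirely inside one bag — forcing width ≥ 4. Hence tw(G) = 4 exactly.

Treewidth 4.
One optimal decomposition is:
Bags: B1 = {c, d, e, h, j}  B2 = {d, e, g, h, j}  B3 = {e, g, h, i, j}  B4 = {e, g, h, i, l}  B5 = {a, d, e, g, j}  B6 = {e, h, i, k, l}  B7 = {b, e, g, h, j}  B8 = {d, f, g, h, j}
Tree: B1–B2, B2–B3, B3–B4, B2–B5, B4–B6, B2–B7, B2–B8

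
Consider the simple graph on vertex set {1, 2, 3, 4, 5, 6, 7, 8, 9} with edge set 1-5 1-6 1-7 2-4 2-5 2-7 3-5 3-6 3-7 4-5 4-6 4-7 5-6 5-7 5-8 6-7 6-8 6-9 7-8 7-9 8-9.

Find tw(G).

3

A width-3 tree decomposition is:
Bags: B1 = {3, 5, 6, 7}  B2 = {4, 5, 6, 7}  B3 = {5, 6, 7, 8}  B4 = {2, 4, 5, 7}  B5 = {6, 7, 8, 9}  B6 = {1, 5, 6, 7}
Tree: B1–B2, B2–B3, B2–B4, B3–B5, B2–B6
The largest bag has 4 vertices, giving width 3; this decomposition certifies tw(G) ≤ 3. On the other hand G contains the 4-clique {6, 7, 8, 9}. A clique must lie in a single bag of any decomposition, so no decomposition can have width below 3. Combining the bounds, tw(G) = 3.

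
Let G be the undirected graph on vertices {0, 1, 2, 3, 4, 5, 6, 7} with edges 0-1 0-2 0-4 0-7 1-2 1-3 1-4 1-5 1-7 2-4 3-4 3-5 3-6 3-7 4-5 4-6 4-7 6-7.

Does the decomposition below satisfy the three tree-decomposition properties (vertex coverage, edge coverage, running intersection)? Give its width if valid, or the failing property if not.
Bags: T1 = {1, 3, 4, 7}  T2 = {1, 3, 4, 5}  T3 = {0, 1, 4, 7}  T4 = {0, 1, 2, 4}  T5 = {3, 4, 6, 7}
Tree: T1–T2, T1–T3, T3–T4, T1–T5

Yes; width 3.

Vertex coverage: the bags together contain {0, 1, 2, 3, 4, 5, 6, 7}, the full vertex set. Edge coverage: each edge of G has both endpoints in at least one bag. Running intersection: for every vertex, the bags containing it form a connected subtree. All three properties hold, so this is a valid tree decomposition of width max|bag| − 1 = 3, and hence tw(G) ≤ 3.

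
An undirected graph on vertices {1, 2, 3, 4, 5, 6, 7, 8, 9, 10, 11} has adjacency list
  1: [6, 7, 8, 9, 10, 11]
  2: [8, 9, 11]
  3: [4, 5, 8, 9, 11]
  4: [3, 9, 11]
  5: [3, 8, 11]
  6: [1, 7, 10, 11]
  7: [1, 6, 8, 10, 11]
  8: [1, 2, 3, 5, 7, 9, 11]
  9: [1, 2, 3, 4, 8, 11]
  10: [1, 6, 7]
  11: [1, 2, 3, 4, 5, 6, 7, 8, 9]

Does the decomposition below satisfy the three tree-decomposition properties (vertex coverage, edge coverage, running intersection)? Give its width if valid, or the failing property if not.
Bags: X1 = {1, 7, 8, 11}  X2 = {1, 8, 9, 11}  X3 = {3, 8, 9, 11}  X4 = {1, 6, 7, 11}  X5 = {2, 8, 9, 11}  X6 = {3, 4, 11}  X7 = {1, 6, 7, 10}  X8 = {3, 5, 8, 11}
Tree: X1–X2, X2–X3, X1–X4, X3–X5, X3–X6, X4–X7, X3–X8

No — edge (9,4) lies in no bag.

A tree decomposition must satisfy three properties: every vertex lies in some bag; for every edge, both endpoints lie together in some bag; and for every vertex, the bags containing it form a connected subtree. Here edge (9,4) lies in no bag, so the decomposition is invalid.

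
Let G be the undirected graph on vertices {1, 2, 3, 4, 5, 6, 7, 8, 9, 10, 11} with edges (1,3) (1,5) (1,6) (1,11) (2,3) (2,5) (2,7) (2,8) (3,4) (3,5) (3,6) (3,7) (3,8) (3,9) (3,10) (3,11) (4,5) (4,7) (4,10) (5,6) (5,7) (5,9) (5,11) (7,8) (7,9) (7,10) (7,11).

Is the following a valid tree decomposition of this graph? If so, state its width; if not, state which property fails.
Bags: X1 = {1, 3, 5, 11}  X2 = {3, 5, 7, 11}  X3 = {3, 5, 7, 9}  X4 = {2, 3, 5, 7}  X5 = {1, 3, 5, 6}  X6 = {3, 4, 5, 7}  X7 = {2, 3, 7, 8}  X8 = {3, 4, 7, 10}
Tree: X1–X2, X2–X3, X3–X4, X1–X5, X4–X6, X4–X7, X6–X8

Checking the three conditions: (i) the bags cover all of {1, 2, 3, 4, 5, 6, 7, 8, 9, 10, 11}; (ii) for each edge, some bag contains both endpoints; (iii) the bags containing any fixed vertex form a subtree. All hold, so the decomposition is valid with width 4 − 1 = 3.

Yes; width 3.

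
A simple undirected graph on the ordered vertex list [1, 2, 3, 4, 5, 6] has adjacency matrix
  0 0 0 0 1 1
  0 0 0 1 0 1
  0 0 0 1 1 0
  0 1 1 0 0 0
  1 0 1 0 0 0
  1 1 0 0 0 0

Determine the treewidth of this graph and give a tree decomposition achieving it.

Treewidth 2.
One optimal decomposition is:
Bags: B1 = {2, 3, 4}  B2 = {2, 3, 5}  B3 = {1, 2, 5}  B4 = {1, 2, 6}
Tree: B1–B2, B2–B3, B3–B4

The largest bag has 3 vertices, giving width 2; this decomposition certifies tw(G) ≤ 2. For the lower bound, G contains the cycle 2–4–3–5–1–6–2, so G is not a forest; only forests have treewidth ≤ 1, hence tw(G) ≥ 2. The upper and lower bounds meet at 2, so that is the treewidth.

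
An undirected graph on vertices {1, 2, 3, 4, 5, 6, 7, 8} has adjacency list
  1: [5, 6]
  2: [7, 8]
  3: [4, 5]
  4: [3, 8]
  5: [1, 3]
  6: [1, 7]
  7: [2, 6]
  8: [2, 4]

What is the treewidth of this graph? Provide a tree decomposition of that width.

Treewidth 2.
One optimal decomposition is:
Bags: B1 = {2, 6, 7}  B2 = {2, 6, 8}  B3 = {4, 6, 8}  B4 = {3, 4, 6}  B5 = {3, 5, 6}  B6 = {1, 5, 6}
Tree: B1–B2, B2–B3, B3–B4, B4–B5, B5–B6

Each bag holds 3 vertices, so the decomposition has width 2, which upper-bounds the treewidth. Since 6–7–2–8–4–3–5–1–6 is a cycle in G, G is not acyclic. Forests are exactly the graphs of treewidth ≤ 1, so tw(G) ≥ 2. Combining the bounds, tw(G) = 2.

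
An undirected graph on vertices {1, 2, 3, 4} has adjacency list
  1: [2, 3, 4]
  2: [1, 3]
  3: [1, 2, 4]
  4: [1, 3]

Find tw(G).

2

A width-2 tree decomposition is:
Bags: B1 = {1, 2, 3}  B2 = {1, 3, 4}
Tree: B1–B2
Every bag has size at most 3, so the width is 3 − 1 = 2 and tw(G) ≤ 2. Conversely, {1, 2, 3} is a clique of size 3, and the vertices of any clique must share a bag in every tree decomposition; so some bag has ≥ 3 vertices and tw(G) ≥ 2. Combining the bounds, tw(G) = 2.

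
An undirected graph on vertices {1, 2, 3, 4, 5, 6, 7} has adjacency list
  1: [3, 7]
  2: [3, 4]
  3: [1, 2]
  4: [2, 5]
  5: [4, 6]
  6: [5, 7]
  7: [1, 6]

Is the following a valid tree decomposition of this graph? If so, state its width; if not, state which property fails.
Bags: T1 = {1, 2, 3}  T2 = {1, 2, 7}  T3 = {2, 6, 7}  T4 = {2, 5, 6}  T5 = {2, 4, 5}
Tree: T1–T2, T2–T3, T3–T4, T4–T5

Yes; width 2.

Vertex coverage: the bags together contain {1, 2, 3, 4, 5, 6, 7}, the full vertex set. Edge coverage: each edge of G has both endpoints in at least one bag. Running intersection: for every vertex, the bags containing it form a connected subtree. All three properties hold, so this is a valid tree decomposition of width max|bag| − 1 = 2, and hence tw(G) ≤ 2.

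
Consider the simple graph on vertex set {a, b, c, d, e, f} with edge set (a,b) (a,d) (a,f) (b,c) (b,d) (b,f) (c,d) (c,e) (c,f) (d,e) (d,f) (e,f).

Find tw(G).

3

A width-3 tree decomposition is:
Bags: B1 = {b, c, d, f}  B2 = {a, b, d, f}  B3 = {c, d, e, f}
Tree: B1–B2, B1–B3
The largest bag has 4 vertices, giving width 3; this decomposition certifies tw(G) ≤ 3. On the other hand G contains the 4-clique {c, d, e, f}. A clique must lie in a single bag of any decomposition, so no decomposition can have width below 3. Combining the bounds, tw(G) = 3.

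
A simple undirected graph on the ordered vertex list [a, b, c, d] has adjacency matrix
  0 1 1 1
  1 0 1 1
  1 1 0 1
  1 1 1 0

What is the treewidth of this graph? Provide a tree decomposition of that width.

Treewidth 3.
One optimal decomposition is:
Bags: B1 = {a, b, c, d}
Tree: (single bag)

A single bag containing all 4 vertices is trivially a valid decomposition of width 3. On the other hand G contains the 4-clique {a, b, c, d}. A clique must lie in a single bag of any decomposition, so no decomposition can have width below 3. The upper and lower bounds meet at 3, so that is the treewidth.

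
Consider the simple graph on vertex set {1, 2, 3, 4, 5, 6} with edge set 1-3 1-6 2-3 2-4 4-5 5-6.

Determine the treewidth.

A width-2 tree decomposition is:
Bags: B1 = {1, 2, 3}  B2 = {1, 2, 6}  B3 = {2, 5, 6}  B4 = {2, 4, 5}
Tree: B1–B2, B2–B3, B3–B4
Every bag has size at most 3, so the width is 3 − 1 = 2 and tw(G) ≤ 2. For the lower bound, G contains the cycle 2–3–1–6–5–4–2, so G is not a forest; only forests have treewidth ≤ 1, hence tw(G) ≥ 2. Hence tw(G) = 2 exactly.

2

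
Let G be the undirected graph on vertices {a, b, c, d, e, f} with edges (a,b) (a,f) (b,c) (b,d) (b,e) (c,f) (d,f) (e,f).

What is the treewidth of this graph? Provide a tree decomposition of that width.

Each bag holds 3 vertices, so the decomposition has width 2, which upper-bounds the treewidth. The edges a–b–e–f–a form a cycle, so G is not a tree and its treewidth is at least 2. Combining the bounds, tw(G) = 2.

Treewidth 2.
One such decomposition:
Bags: B1 = {a, b, f}  B2 = {b, e, f}  B3 = {b, d, f}  B4 = {b, c, f}
Tree: B1–B2, B2–B3, B3–B4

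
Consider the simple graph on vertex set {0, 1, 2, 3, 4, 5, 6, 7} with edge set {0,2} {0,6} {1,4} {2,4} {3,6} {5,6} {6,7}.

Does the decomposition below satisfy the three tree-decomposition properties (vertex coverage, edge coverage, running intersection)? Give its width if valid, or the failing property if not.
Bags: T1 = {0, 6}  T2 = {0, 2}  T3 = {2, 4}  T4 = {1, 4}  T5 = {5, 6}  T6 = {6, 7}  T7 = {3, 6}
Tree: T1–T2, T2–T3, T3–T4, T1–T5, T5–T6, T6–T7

Yes; width 1.

Checking the three conditions: (i) the bags cover all of {0, 1, 2, 3, 4, 5, 6, 7}; (ii) for each edge, some bag contains both endpoints; (iii) the bags containing any fixed vertex form a subtree. All hold, so the decomposition is valid with width 2 − 1 = 1.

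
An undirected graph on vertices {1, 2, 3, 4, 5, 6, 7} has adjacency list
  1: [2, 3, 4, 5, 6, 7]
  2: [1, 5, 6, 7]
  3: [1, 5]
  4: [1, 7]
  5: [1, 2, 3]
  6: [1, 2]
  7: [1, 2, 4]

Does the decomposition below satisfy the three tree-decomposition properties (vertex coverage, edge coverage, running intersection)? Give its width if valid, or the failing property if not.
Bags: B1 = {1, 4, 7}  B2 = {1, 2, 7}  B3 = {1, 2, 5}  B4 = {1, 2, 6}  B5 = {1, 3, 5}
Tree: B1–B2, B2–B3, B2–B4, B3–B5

Yes; width 2.

Every vertex of G appears in some bag (union = {1, 2, 3, 4, 5, 6, 7}); every edge is covered by a bag; and for each vertex v the set of bags containing v is connected in the bag tree. The decomposition is therefore valid. The largest bag has 3 vertices, so the width is 2.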